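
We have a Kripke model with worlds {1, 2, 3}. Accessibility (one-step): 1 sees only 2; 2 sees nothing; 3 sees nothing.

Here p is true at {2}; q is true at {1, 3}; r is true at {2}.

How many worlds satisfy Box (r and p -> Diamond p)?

2

1: successors {2}; r and p -> Diamond p there: 2:F. ✗
2: no successors, so Box (r and p -> Diamond p) holds vacuously. ✓
3: no successors, so Box (r and p -> Diamond p) holds vacuously. ✓
Satisfying worlds: {2, 3}.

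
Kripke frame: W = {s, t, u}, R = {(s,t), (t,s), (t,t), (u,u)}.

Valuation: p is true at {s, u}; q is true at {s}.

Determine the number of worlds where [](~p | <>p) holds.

s: successors {t}; ~p | <>p there: t:T. ✓
t: successors {s, t}; ~p | <>p there: s:F, t:T. ✗
u: successors {u}; ~p | <>p there: u:T. ✓
Satisfying worlds: {s, u}.

2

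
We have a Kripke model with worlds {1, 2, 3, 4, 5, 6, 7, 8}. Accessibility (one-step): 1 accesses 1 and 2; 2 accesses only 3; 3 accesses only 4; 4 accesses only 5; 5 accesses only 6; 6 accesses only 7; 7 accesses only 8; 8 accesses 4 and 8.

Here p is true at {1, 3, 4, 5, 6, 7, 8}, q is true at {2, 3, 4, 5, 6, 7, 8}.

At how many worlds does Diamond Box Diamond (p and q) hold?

1: successors {1, 2}; Box Diamond (p and q) there: 1:F, 2:T. ✓
2: successors {3}; Box Diamond (p and q) there: 3:T. ✓
3: successors {4}; Box Diamond (p and q) there: 4:T. ✓
4: successors {5}; Box Diamond (p and q) there: 5:T. ✓
5: successors {6}; Box Diamond (p and q) there: 6:T. ✓
6: successors {7}; Box Diamond (p and q) there: 7:T. ✓
7: successors {8}; Box Diamond (p and q) there: 8:T. ✓
8: successors {4, 8}; Box Diamond (p and q) there: 4:T, 8:T. ✓
Satisfying worlds: {1, 2, 3, 4, 5, 6, 7, 8}.

8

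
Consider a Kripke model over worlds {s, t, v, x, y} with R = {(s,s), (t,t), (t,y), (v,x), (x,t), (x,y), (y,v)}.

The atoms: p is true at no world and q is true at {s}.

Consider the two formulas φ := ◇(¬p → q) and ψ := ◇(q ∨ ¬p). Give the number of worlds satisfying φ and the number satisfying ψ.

For ◇(¬p → q):
s: successors {s}; ¬p → q there: s:T. ✓
t: successors {t, y}; ¬p → q there: t:F, y:F. ✗
v: successors {x}; ¬p → q there: x:F. ✗
x: successors {t, y}; ¬p → q there: t:F, y:F. ✗
y: successors {v}; ¬p → q there: v:F. ✗
— 1 world.
For ◇(q ∨ ¬p):
s: successors {s}; q ∨ ¬p there: s:T. ✓
t: successors {t, y}; q ∨ ¬p there: t:T, y:T. ✓
v: successors {x}; q ∨ ¬p there: x:T. ✓
x: successors {t, y}; q ∨ ¬p there: t:T, y:T. ✓
y: successors {v}; q ∨ ¬p there: v:T. ✓
— 5 worlds.

1 and 5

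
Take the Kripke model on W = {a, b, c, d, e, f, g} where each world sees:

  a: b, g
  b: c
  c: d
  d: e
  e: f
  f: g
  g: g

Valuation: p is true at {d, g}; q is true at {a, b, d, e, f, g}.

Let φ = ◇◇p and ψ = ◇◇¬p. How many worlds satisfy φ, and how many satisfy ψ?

For ◇◇p:
a: successors {b, g}; ◇p there: b:F, g:T. ✓
b: successors {c}; ◇p there: c:T. ✓
c: successors {d}; ◇p there: d:F. ✗
d: successors {e}; ◇p there: e:F. ✗
e: successors {f}; ◇p there: f:T. ✓
f: successors {g}; ◇p there: g:T. ✓
g: successors {g}; ◇p there: g:T. ✓
— 5 worlds.
For ◇◇¬p:
a: successors {b, g}; ◇¬p there: b:T, g:F. ✓
b: successors {c}; ◇¬p there: c:F. ✗
c: successors {d}; ◇¬p there: d:T. ✓
d: successors {e}; ◇¬p there: e:T. ✓
e: successors {f}; ◇¬p there: f:F. ✗
f: successors {g}; ◇¬p there: g:F. ✗
g: successors {g}; ◇¬p there: g:F. ✗
— 3 worlds.

5 and 3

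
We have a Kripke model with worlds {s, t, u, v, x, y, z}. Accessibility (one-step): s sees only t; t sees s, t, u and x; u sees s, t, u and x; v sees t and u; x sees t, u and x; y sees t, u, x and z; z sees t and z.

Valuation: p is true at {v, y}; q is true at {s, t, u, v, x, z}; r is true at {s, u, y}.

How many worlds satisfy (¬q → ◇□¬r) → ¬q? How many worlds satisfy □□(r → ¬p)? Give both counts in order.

1 and 7

For (¬q → ◇□¬r) → ¬q:
s: ¬q → ◇□¬r is T, ¬q is F. ✗
t: ¬q → ◇□¬r is T, ¬q is F. ✗
u: ¬q → ◇□¬r is T, ¬q is F. ✗
v: ¬q → ◇□¬r is T, ¬q is F. ✗
x: ¬q → ◇□¬r is T, ¬q is F. ✗
y: ¬q → ◇□¬r is T, ¬q is T. ✓
z: ¬q → ◇□¬r is T, ¬q is F. ✗
— 1 world.
For □□(r → ¬p):
s: successors {t}; □(r → ¬p) there: t:T. ✓
t: successors {s, t, u, x}; □(r → ¬p) there: s:T, t:T, u:T, x:T. ✓
u: successors {s, t, u, x}; □(r → ¬p) there: s:T, t:T, u:T, x:T. ✓
v: successors {t, u}; □(r → ¬p) there: t:T, u:T. ✓
x: successors {t, u, x}; □(r → ¬p) there: t:T, u:T, x:T. ✓
y: successors {t, u, x, z}; □(r → ¬p) there: t:T, u:T, x:T, z:T. ✓
z: successors {t, z}; □(r → ¬p) there: t:T, z:T. ✓
— 7 worlds.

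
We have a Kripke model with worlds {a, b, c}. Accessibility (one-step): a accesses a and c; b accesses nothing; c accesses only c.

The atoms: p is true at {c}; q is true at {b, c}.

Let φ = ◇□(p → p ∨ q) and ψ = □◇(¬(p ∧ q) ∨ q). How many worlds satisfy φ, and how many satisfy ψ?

For ◇□(p → p ∨ q):
a: successors {a, c}; □(p → p ∨ q) there: a:T, c:T. ✓
b: no successors, so ◇□(p → p ∨ q) fails. ✗
c: successors {c}; □(p → p ∨ q) there: c:T. ✓
— 2 worlds.
For □◇(¬(p ∧ q) ∨ q):
a: successors {a, c}; ◇(¬(p ∧ q) ∨ q) there: a:T, c:T. ✓
b: no successors, so □◇(¬(p ∧ q) ∨ q) holds vacuously. ✓
c: successors {c}; ◇(¬(p ∧ q) ∨ q) there: c:T. ✓
— 3 worlds.

2 and 3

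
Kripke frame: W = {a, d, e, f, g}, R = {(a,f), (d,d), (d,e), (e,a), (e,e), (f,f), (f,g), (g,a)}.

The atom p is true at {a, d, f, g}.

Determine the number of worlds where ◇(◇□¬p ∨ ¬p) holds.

2

a: successors {f}; ◇□¬p ∨ ¬p there: f:F. ✗
d: successors {d, e}; ◇□¬p ∨ ¬p there: d:F, e:T. ✓
e: successors {a, e}; ◇□¬p ∨ ¬p there: a:F, e:T. ✓
f: successors {f, g}; ◇□¬p ∨ ¬p there: f:F, g:F. ✗
g: successors {a}; ◇□¬p ∨ ¬p there: a:F. ✗
Satisfying worlds: {d, e}.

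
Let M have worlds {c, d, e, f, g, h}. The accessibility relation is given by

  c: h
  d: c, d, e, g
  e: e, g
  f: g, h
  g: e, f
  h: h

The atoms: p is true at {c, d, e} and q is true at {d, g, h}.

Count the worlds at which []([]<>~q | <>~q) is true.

1

c: successors {h}; []<>~q | <>~q there: h:F. ✗
d: successors {c, d, e, g}; []<>~q | <>~q there: c:F, d:T, e:T, g:T. ✗
e: successors {e, g}; []<>~q | <>~q there: e:T, g:T. ✓
f: successors {g, h}; []<>~q | <>~q there: g:T, h:F. ✗
g: successors {e, f}; []<>~q | <>~q there: e:T, f:F. ✗
h: successors {h}; []<>~q | <>~q there: h:F. ✗
Satisfying worlds: {e}.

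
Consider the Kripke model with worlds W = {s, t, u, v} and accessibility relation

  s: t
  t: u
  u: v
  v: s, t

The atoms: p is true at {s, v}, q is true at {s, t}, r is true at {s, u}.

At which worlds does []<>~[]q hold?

{s, u, v}

s: successors {t}; <>~[]q there: t:T. ✓
t: successors {u}; <>~[]q there: u:F. ✗
u: successors {v}; <>~[]q there: v:T. ✓
v: successors {s, t}; <>~[]q there: s:T, t:T. ✓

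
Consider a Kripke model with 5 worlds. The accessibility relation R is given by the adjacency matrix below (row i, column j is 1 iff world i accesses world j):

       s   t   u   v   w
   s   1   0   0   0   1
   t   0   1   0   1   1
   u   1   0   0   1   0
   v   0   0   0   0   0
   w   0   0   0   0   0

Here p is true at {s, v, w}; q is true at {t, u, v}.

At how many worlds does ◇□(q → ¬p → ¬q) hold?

s: successors {s, w}; □(q → ¬p → ¬q) there: s:T, w:T. ✓
t: successors {t, v, w}; □(q → ¬p → ¬q) there: t:F, v:T, w:T. ✓
u: successors {s, v}; □(q → ¬p → ¬q) there: s:T, v:T. ✓
v: no successors, so ◇□(q → ¬p → ¬q) fails. ✗
w: no successors, so ◇□(q → ¬p → ¬q) fails. ✗
Satisfying worlds: {s, t, u}.

3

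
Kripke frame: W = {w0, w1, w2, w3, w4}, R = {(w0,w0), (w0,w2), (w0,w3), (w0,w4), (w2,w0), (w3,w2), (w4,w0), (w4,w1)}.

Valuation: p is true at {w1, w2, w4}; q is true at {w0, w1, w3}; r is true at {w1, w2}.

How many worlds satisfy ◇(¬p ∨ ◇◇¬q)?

4

w0: successors {w0, w2, w3, w4}; ¬p ∨ ◇◇¬q there: w0:T, w2:T, w3:T, w4:T. ✓
w1: no successors, so ◇(¬p ∨ ◇◇¬q) fails. ✗
w2: successors {w0}; ¬p ∨ ◇◇¬q there: w0:T. ✓
w3: successors {w2}; ¬p ∨ ◇◇¬q there: w2:T. ✓
w4: successors {w0, w1}; ¬p ∨ ◇◇¬q there: w0:T, w1:F. ✓
Satisfying worlds: {w0, w2, w3, w4}.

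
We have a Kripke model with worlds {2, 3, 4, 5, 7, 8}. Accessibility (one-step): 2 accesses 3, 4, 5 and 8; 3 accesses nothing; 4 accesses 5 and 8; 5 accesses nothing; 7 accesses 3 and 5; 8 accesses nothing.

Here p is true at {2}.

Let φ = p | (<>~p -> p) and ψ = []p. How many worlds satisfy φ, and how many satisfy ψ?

4 and 3

For p | (<>~p -> p):
2: p is T, <>~p -> p is T. ✓
3: p is F, <>~p -> p is T. ✓
4: p is F, <>~p -> p is F. ✗
5: p is F, <>~p -> p is T. ✓
7: p is F, <>~p -> p is F. ✗
8: p is F, <>~p -> p is T. ✓
— 4 worlds.
For []p:
2: successors {3, 4, 5, 8}; p there: 3:F, 4:F, 5:F, 8:F. ✗
3: no successors, so []p holds vacuously. ✓
4: successors {5, 8}; p there: 5:F, 8:F. ✗
5: no successors, so []p holds vacuously. ✓
7: successors {3, 5}; p there: 3:F, 5:F. ✗
8: no successors, so []p holds vacuously. ✓
— 3 worlds.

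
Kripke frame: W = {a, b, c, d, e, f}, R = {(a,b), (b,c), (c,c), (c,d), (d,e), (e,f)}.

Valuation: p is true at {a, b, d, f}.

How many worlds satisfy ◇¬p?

a: successors {b}; ¬p there: b:F. ✗
b: successors {c}; ¬p there: c:T. ✓
c: successors {c, d}; ¬p there: c:T, d:F. ✓
d: successors {e}; ¬p there: e:T. ✓
e: successors {f}; ¬p there: f:F. ✗
f: no successors, so ◇¬p fails. ✗
Satisfying worlds: {b, c, d}.

3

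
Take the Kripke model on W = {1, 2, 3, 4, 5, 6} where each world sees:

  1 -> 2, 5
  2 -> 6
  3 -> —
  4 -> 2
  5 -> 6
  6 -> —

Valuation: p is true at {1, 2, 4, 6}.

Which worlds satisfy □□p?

{1, 2, 3, 4, 5, 6}

1: successors {2, 5}; □p there: 2:T, 5:T. ✓
2: successors {6}; □p there: 6:T. ✓
3: no successors, so □□p holds vacuously. ✓
4: successors {2}; □p there: 2:T. ✓
5: successors {6}; □p there: 6:T. ✓
6: no successors, so □□p holds vacuously. ✓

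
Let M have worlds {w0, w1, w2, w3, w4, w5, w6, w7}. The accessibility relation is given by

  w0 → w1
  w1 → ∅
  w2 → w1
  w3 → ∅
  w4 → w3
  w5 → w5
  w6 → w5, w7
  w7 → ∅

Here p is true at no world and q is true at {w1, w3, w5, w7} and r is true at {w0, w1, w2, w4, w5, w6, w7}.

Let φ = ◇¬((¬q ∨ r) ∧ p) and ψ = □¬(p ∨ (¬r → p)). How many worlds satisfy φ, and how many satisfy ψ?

For ◇¬((¬q ∨ r) ∧ p):
w0: successors {w1}; ¬((¬q ∨ r) ∧ p) there: w1:T. ✓
w1: no successors, so ◇¬((¬q ∨ r) ∧ p) fails. ✗
w2: successors {w1}; ¬((¬q ∨ r) ∧ p) there: w1:T. ✓
w3: no successors, so ◇¬((¬q ∨ r) ∧ p) fails. ✗
w4: successors {w3}; ¬((¬q ∨ r) ∧ p) there: w3:T. ✓
w5: successors {w5}; ¬((¬q ∨ r) ∧ p) there: w5:T. ✓
w6: successors {w5, w7}; ¬((¬q ∨ r) ∧ p) there: w5:T, w7:T. ✓
w7: no successors, so ◇¬((¬q ∨ r) ∧ p) fails. ✗
— 5 worlds.
For □¬(p ∨ (¬r → p)):
w0: successors {w1}; ¬(p ∨ (¬r → p)) there: w1:F. ✗
w1: no successors, so □¬(p ∨ (¬r → p)) holds vacuously. ✓
w2: successors {w1}; ¬(p ∨ (¬r → p)) there: w1:F. ✗
w3: no successors, so □¬(p ∨ (¬r → p)) holds vacuously. ✓
w4: successors {w3}; ¬(p ∨ (¬r → p)) there: w3:T. ✓
w5: successors {w5}; ¬(p ∨ (¬r → p)) there: w5:F. ✗
w6: successors {w5, w7}; ¬(p ∨ (¬r → p)) there: w5:F, w7:F. ✗
w7: no successors, so □¬(p ∨ (¬r → p)) holds vacuously. ✓
— 4 worlds.

5 and 4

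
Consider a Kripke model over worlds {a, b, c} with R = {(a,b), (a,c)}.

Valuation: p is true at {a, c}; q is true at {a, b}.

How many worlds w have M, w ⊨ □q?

a: successors {b, c}; q there: b:T, c:F. ✗
b: no successors, so □q holds vacuously. ✓
c: no successors, so □q holds vacuously. ✓
Satisfying worlds: {b, c}.

2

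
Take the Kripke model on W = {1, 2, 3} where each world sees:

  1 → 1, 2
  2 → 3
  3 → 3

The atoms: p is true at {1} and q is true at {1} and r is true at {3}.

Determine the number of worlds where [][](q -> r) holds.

2

1: successors {1, 2}; [](q -> r) there: 1:F, 2:T. ✗
2: successors {3}; [](q -> r) there: 3:T. ✓
3: successors {3}; [](q -> r) there: 3:T. ✓
Satisfying worlds: {2, 3}.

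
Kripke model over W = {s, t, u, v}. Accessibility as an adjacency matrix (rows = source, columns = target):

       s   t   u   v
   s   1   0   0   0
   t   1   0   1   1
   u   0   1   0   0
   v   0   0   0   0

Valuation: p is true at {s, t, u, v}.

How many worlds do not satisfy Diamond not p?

4

s: successors {s}; not p there: s:F. ✗
t: successors {s, u, v}; not p there: s:F, u:F, v:F. ✗
u: successors {t}; not p there: t:F. ✗
v: no successors, so Diamond not p fails. ✗
Satisfying worlds: ∅.
So Diamond not p fails at the other 4 worlds.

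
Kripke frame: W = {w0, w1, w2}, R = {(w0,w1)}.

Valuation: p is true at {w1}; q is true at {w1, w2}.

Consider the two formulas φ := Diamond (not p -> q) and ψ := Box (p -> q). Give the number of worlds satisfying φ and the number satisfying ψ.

1 and 3

For Diamond (not p -> q):
w0: successors {w1}; not p -> q there: w1:T. ✓
w1: no successors, so Diamond (not p -> q) fails. ✗
w2: no successors, so Diamond (not p -> q) fails. ✗
— 1 world.
For Box (p -> q):
w0: successors {w1}; p -> q there: w1:T. ✓
w1: no successors, so Box (p -> q) holds vacuously. ✓
w2: no successors, so Box (p -> q) holds vacuously. ✓
— 3 worlds.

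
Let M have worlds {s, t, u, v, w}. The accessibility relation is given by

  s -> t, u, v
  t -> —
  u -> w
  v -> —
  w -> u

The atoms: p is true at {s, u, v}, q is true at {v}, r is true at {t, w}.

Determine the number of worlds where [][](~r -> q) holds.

4

s: successors {t, u, v}; [](~r -> q) there: t:T, u:T, v:T. ✓
t: no successors, so [][](~r -> q) holds vacuously. ✓
u: successors {w}; [](~r -> q) there: w:F. ✗
v: no successors, so [][](~r -> q) holds vacuously. ✓
w: successors {u}; [](~r -> q) there: u:T. ✓
Satisfying worlds: {s, t, v, w}.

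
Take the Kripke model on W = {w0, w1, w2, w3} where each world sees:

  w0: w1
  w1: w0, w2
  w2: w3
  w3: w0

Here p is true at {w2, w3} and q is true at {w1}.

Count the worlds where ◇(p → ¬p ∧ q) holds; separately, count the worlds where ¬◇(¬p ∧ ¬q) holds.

For ◇(p → ¬p ∧ q):
w0: successors {w1}; p → ¬p ∧ q there: w1:T. ✓
w1: successors {w0, w2}; p → ¬p ∧ q there: w0:T, w2:F. ✓
w2: successors {w3}; p → ¬p ∧ q there: w3:F. ✗
w3: successors {w0}; p → ¬p ∧ q there: w0:T. ✓
— 3 worlds.
For ¬◇(¬p ∧ ¬q):
w0: ◇(¬p ∧ ¬q) is F. ✓
w1: ◇(¬p ∧ ¬q) is T. ✗
w2: ◇(¬p ∧ ¬q) is F. ✓
w3: ◇(¬p ∧ ¬q) is T. ✗
— 2 worlds.

3 and 2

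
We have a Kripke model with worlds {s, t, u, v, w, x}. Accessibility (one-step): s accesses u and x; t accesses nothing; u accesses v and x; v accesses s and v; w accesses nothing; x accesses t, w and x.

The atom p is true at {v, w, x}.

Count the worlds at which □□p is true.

2

s: successors {u, x}; □p there: u:T, x:F. ✗
t: no successors, so □□p holds vacuously. ✓
u: successors {v, x}; □p there: v:F, x:F. ✗
v: successors {s, v}; □p there: s:F, v:F. ✗
w: no successors, so □□p holds vacuously. ✓
x: successors {t, w, x}; □p there: t:T, w:T, x:F. ✗
Satisfying worlds: {t, w}.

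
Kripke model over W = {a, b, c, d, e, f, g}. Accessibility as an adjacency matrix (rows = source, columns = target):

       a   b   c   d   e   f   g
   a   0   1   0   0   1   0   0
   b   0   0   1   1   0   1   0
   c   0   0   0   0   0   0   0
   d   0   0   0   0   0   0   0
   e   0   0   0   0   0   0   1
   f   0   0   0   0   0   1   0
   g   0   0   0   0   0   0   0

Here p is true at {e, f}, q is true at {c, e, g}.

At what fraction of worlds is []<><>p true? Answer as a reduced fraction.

4/7

a: successors {b, e}; <><>p there: b:T, e:F. ✗
b: successors {c, d, f}; <><>p there: c:F, d:F, f:T. ✗
c: no successors, so []<><>p holds vacuously. ✓
d: no successors, so []<><>p holds vacuously. ✓
e: successors {g}; <><>p there: g:F. ✗
f: successors {f}; <><>p there: f:T. ✓
g: no successors, so []<><>p holds vacuously. ✓
That's 4 of 7 worlds, so 4/7.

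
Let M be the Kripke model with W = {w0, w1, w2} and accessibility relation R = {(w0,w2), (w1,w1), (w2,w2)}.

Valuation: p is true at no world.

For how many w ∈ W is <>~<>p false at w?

w0: successors {w2}; ~<>p there: w2:T. ✓
w1: successors {w1}; ~<>p there: w1:T. ✓
w2: successors {w2}; ~<>p there: w2:T. ✓
Satisfying worlds: {w0, w1, w2}.
So <>~<>p fails at the other 0 worlds.

0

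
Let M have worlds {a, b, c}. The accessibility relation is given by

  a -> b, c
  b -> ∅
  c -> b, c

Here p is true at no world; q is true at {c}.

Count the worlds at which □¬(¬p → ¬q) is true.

1

a: successors {b, c}; ¬(¬p → ¬q) there: b:F, c:T. ✗
b: no successors, so □¬(¬p → ¬q) holds vacuously. ✓
c: successors {b, c}; ¬(¬p → ¬q) there: b:F, c:T. ✗
Satisfying worlds: {b}.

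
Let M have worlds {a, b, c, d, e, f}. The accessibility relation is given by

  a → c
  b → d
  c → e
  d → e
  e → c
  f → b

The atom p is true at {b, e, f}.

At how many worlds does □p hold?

a: successors {c}; p there: c:F. ✗
b: successors {d}; p there: d:F. ✗
c: successors {e}; p there: e:T. ✓
d: successors {e}; p there: e:T. ✓
e: successors {c}; p there: c:F. ✗
f: successors {b}; p there: b:T. ✓
Satisfying worlds: {c, d, f}.

3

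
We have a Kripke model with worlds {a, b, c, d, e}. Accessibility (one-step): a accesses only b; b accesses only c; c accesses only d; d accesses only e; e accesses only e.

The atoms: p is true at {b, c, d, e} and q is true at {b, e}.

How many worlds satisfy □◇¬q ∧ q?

1

a: □◇¬q is T, q is F. ✗
b: □◇¬q is T, q is T. ✓
c: □◇¬q is F, q is F. ✗
d: □◇¬q is F, q is F. ✗
e: □◇¬q is F, q is T. ✗
Satisfying worlds: {b}.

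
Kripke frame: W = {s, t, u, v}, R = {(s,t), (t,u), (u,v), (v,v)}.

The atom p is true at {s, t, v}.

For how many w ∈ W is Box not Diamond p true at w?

s: successors {t}; not Diamond p there: t:T. ✓
t: successors {u}; not Diamond p there: u:F. ✗
u: successors {v}; not Diamond p there: v:F. ✗
v: successors {v}; not Diamond p there: v:F. ✗
Satisfying worlds: {s}.

1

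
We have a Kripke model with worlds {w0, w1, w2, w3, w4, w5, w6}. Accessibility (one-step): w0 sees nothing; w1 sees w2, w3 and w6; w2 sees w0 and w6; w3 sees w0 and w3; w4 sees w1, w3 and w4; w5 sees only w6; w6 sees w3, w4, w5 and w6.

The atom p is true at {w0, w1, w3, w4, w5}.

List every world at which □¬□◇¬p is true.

w0: no successors, so □¬□◇¬p holds vacuously. ✓
w1: successors {w2, w3, w6}; ¬□◇¬p there: w2:T, w3:T, w6:T. ✓
w2: successors {w0, w6}; ¬□◇¬p there: w0:F, w6:T. ✗
w3: successors {w0, w3}; ¬□◇¬p there: w0:F, w3:T. ✗
w4: successors {w1, w3, w4}; ¬□◇¬p there: w1:T, w3:T, w4:T. ✓
w5: successors {w6}; ¬□◇¬p there: w6:T. ✓
w6: successors {w3, w4, w5, w6}; ¬□◇¬p there: w3:T, w4:T, w5:F, w6:T. ✗

{w0, w1, w4, w5}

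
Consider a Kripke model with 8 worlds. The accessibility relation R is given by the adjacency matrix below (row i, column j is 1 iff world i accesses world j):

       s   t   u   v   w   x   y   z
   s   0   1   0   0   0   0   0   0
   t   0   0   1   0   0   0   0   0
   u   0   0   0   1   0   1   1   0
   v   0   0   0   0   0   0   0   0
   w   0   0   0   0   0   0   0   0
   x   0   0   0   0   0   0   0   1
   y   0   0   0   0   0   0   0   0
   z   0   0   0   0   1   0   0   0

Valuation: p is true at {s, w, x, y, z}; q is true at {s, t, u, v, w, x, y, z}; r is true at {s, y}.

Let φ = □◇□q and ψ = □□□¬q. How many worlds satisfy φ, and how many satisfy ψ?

6 and 5

For □◇□q:
s: successors {t}; ◇□q there: t:T. ✓
t: successors {u}; ◇□q there: u:T. ✓
u: successors {v, x, y}; ◇□q there: v:F, x:T, y:F. ✗
v: no successors, so □◇□q holds vacuously. ✓
w: no successors, so □◇□q holds vacuously. ✓
x: successors {z}; ◇□q there: z:T. ✓
y: no successors, so □◇□q holds vacuously. ✓
z: successors {w}; ◇□q there: w:F. ✗
— 6 worlds.
For □□□¬q:
s: successors {t}; □□¬q there: t:F. ✗
t: successors {u}; □□¬q there: u:F. ✗
u: successors {v, x, y}; □□¬q there: v:T, x:F, y:T. ✗
v: no successors, so □□□¬q holds vacuously. ✓
w: no successors, so □□□¬q holds vacuously. ✓
x: successors {z}; □□¬q there: z:T. ✓
y: no successors, so □□□¬q holds vacuously. ✓
z: successors {w}; □□¬q there: w:T. ✓
— 5 worlds.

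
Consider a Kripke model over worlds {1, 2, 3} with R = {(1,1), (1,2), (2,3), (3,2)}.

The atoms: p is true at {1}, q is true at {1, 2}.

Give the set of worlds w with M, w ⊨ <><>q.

1: successors {1, 2}; <>q there: 1:T, 2:F. ✓
2: successors {3}; <>q there: 3:T. ✓
3: successors {2}; <>q there: 2:F. ✗

{1, 2}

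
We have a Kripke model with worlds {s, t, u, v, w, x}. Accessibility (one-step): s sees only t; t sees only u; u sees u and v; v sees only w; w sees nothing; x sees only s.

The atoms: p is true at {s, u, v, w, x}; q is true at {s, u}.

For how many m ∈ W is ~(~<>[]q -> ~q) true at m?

1

s: ~<>[]q -> ~q is T. ✗
t: ~<>[]q -> ~q is T. ✗
u: ~<>[]q -> ~q is F. ✓
v: ~<>[]q -> ~q is T. ✗
w: ~<>[]q -> ~q is T. ✗
x: ~<>[]q -> ~q is T. ✗
Satisfying worlds: {u}.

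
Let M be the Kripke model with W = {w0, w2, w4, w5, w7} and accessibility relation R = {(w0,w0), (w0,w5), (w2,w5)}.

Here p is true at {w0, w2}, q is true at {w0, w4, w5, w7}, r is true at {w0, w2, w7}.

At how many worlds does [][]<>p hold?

w0: successors {w0, w5}; []<>p there: w0:F, w5:T. ✗
w2: successors {w5}; []<>p there: w5:T. ✓
w4: no successors, so [][]<>p holds vacuously. ✓
w5: no successors, so [][]<>p holds vacuously. ✓
w7: no successors, so [][]<>p holds vacuously. ✓
Satisfying worlds: {w2, w4, w5, w7}.

4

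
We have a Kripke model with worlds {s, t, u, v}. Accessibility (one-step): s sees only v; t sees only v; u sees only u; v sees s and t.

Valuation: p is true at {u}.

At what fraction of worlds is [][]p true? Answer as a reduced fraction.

1/4

s: successors {v}; []p there: v:F. ✗
t: successors {v}; []p there: v:F. ✗
u: successors {u}; []p there: u:T. ✓
v: successors {s, t}; []p there: s:F, t:F. ✗
That's 1 of 4 worlds, so 1/4.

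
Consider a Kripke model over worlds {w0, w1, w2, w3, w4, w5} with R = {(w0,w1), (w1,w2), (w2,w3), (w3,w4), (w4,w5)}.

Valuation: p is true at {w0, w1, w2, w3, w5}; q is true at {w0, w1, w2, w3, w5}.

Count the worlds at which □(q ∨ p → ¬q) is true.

w0: successors {w1}; q ∨ p → ¬q there: w1:F. ✗
w1: successors {w2}; q ∨ p → ¬q there: w2:F. ✗
w2: successors {w3}; q ∨ p → ¬q there: w3:F. ✗
w3: successors {w4}; q ∨ p → ¬q there: w4:T. ✓
w4: successors {w5}; q ∨ p → ¬q there: w5:F. ✗
w5: no successors, so □(q ∨ p → ¬q) holds vacuously. ✓
Satisfying worlds: {w3, w5}.

2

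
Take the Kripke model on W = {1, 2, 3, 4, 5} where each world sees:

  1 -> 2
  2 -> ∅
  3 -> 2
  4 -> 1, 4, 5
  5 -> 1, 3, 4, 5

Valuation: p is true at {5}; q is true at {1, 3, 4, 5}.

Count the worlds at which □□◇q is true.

1: successors {2}; □◇q there: 2:T. ✓
2: no successors, so □□◇q holds vacuously. ✓
3: successors {2}; □◇q there: 2:T. ✓
4: successors {1, 4, 5}; □◇q there: 1:F, 4:F, 5:F. ✗
5: successors {1, 3, 4, 5}; □◇q there: 1:F, 3:F, 4:F, 5:F. ✗
Satisfying worlds: {1, 2, 3}.

3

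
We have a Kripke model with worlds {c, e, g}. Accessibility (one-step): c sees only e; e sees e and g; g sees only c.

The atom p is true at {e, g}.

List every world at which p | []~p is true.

c: p is F, []~p is F. ✗
e: p is T, []~p is F. ✓
g: p is T, []~p is T. ✓

{e, g}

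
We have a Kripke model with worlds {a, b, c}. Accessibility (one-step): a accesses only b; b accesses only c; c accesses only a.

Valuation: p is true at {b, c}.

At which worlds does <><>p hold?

a: successors {b}; <>p there: b:T. ✓
b: successors {c}; <>p there: c:F. ✗
c: successors {a}; <>p there: a:T. ✓

{a, c}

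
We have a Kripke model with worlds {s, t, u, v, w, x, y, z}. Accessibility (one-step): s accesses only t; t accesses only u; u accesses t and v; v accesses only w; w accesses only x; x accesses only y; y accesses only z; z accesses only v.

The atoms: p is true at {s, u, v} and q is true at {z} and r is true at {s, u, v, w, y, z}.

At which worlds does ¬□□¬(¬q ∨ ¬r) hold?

s: □□¬(¬q ∨ ¬r) is F. ✓
t: □□¬(¬q ∨ ¬r) is F. ✓
u: □□¬(¬q ∨ ¬r) is F. ✓
v: □□¬(¬q ∨ ¬r) is F. ✓
w: □□¬(¬q ∨ ¬r) is F. ✓
x: □□¬(¬q ∨ ¬r) is T. ✗
y: □□¬(¬q ∨ ¬r) is F. ✓
z: □□¬(¬q ∨ ¬r) is F. ✓

{s, t, u, v, w, y, z}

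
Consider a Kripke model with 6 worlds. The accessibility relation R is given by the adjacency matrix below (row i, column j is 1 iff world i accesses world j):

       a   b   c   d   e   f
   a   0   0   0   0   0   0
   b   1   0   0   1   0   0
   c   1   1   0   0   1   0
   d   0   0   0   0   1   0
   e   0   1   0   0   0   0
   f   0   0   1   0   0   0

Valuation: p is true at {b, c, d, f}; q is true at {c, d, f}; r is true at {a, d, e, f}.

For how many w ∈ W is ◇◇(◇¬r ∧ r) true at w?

a: no successors, so ◇◇(◇¬r ∧ r) fails. ✗
b: successors {a, d}; ◇(◇¬r ∧ r) there: a:F, d:T. ✓
c: successors {a, b, e}; ◇(◇¬r ∧ r) there: a:F, b:F, e:F. ✗
d: successors {e}; ◇(◇¬r ∧ r) there: e:F. ✗
e: successors {b}; ◇(◇¬r ∧ r) there: b:F. ✗
f: successors {c}; ◇(◇¬r ∧ r) there: c:T. ✓
Satisfying worlds: {b, f}.

2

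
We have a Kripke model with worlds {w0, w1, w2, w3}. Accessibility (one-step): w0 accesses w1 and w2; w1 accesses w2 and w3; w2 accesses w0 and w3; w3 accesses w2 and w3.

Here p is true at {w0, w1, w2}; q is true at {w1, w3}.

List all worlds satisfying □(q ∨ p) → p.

{w0, w1, w2}

w0: □(q ∨ p) is T, p is T. ✓
w1: □(q ∨ p) is T, p is T. ✓
w2: □(q ∨ p) is T, p is T. ✓
w3: □(q ∨ p) is T, p is F. ✗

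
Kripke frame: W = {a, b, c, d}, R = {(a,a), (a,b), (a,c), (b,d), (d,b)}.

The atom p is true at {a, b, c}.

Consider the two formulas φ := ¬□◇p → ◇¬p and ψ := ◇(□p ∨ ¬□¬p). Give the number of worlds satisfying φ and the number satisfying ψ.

2 and 2

For ¬□◇p → ◇¬p:
a: ¬□◇p is T, ◇¬p is F. ✗
b: ¬□◇p is F, ◇¬p is T. ✓
c: ¬□◇p is F, ◇¬p is F. ✓
d: ¬□◇p is T, ◇¬p is F. ✗
— 2 worlds.
For ◇(□p ∨ ¬□¬p):
a: successors {a, b, c}; □p ∨ ¬□¬p there: a:T, b:F, c:T. ✓
b: successors {d}; □p ∨ ¬□¬p there: d:T. ✓
c: no successors, so ◇(□p ∨ ¬□¬p) fails. ✗
d: successors {b}; □p ∨ ¬□¬p there: b:F. ✗
— 2 worlds.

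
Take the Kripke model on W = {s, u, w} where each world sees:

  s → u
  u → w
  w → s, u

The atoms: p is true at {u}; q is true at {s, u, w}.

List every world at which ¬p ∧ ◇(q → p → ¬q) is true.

s: ¬p is T, ◇(q → p → ¬q) is F. ✗
u: ¬p is F, ◇(q → p → ¬q) is T. ✗
w: ¬p is T, ◇(q → p → ¬q) is T. ✓

{w}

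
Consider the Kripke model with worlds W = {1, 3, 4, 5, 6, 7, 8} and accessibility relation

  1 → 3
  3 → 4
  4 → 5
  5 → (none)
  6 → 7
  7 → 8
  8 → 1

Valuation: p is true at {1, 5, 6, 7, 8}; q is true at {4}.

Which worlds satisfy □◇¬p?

1: successors {3}; ◇¬p there: 3:T. ✓
3: successors {4}; ◇¬p there: 4:F. ✗
4: successors {5}; ◇¬p there: 5:F. ✗
5: no successors, so □◇¬p holds vacuously. ✓
6: successors {7}; ◇¬p there: 7:F. ✗
7: successors {8}; ◇¬p there: 8:F. ✗
8: successors {1}; ◇¬p there: 1:T. ✓

{1, 5, 8}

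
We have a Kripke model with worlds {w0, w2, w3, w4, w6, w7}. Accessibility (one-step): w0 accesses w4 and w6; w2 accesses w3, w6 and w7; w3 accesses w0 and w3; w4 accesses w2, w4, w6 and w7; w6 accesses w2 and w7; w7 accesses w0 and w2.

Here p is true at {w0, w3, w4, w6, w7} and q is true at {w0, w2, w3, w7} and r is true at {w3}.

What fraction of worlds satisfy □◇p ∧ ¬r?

w0: □◇p is T, ¬r is T. ✓
w2: □◇p is T, ¬r is T. ✓
w3: □◇p is T, ¬r is F. ✗
w4: □◇p is T, ¬r is T. ✓
w6: □◇p is T, ¬r is T. ✓
w7: □◇p is T, ¬r is T. ✓
That's 5 of 6 worlds, so 5/6.

5/6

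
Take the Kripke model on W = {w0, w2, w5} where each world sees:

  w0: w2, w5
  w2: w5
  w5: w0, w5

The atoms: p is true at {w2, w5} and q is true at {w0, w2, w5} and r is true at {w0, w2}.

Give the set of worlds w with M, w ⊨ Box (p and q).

{w0, w2}

w0: successors {w2, w5}; p and q there: w2:T, w5:T. ✓
w2: successors {w5}; p and q there: w5:T. ✓
w5: successors {w0, w5}; p and q there: w0:F, w5:T. ✗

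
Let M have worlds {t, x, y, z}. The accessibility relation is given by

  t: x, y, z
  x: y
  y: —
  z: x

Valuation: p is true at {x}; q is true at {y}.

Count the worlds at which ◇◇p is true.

1

t: successors {x, y, z}; ◇p there: x:F, y:F, z:T. ✓
x: successors {y}; ◇p there: y:F. ✗
y: no successors, so ◇◇p fails. ✗
z: successors {x}; ◇p there: x:F. ✗
Satisfying worlds: {t}.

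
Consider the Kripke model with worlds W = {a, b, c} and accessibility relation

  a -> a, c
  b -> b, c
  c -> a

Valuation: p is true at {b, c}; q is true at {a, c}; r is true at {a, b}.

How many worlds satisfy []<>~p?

2

a: successors {a, c}; <>~p there: a:T, c:T. ✓
b: successors {b, c}; <>~p there: b:F, c:T. ✗
c: successors {a}; <>~p there: a:T. ✓
Satisfying worlds: {a, c}.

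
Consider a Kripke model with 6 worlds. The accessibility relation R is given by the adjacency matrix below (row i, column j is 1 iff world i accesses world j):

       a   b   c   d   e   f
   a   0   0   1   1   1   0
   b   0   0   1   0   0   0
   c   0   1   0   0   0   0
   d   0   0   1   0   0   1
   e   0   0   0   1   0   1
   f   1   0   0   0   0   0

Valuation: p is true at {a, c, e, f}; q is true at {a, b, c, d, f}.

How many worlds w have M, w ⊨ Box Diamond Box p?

a: successors {c, d, e}; Diamond Box p there: c:T, d:T, e:T. ✓
b: successors {c}; Diamond Box p there: c:T. ✓
c: successors {b}; Diamond Box p there: b:F. ✗
d: successors {c, f}; Diamond Box p there: c:T, f:F. ✗
e: successors {d, f}; Diamond Box p there: d:T, f:F. ✗
f: successors {a}; Diamond Box p there: a:T. ✓
Satisfying worlds: {a, b, f}.

3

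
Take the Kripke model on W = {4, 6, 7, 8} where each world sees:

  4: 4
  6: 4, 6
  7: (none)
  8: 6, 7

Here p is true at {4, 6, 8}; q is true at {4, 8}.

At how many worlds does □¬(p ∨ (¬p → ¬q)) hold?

4: successors {4}; ¬(p ∨ (¬p → ¬q)) there: 4:F. ✗
6: successors {4, 6}; ¬(p ∨ (¬p → ¬q)) there: 4:F, 6:F. ✗
7: no successors, so □¬(p ∨ (¬p → ¬q)) holds vacuously. ✓
8: successors {6, 7}; ¬(p ∨ (¬p → ¬q)) there: 6:F, 7:F. ✗
Satisfying worlds: {7}.

1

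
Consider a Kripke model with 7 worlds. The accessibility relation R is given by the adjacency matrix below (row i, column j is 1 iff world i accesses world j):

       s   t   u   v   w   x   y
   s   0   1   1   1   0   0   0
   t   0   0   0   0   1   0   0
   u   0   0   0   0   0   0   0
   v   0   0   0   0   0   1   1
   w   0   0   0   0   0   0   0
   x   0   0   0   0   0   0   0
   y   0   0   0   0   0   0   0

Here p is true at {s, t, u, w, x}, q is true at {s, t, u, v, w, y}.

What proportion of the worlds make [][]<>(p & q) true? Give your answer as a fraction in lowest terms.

6/7

s: successors {t, u, v}; []<>(p & q) there: t:F, u:T, v:F. ✗
t: successors {w}; []<>(p & q) there: w:T. ✓
u: no successors, so [][]<>(p & q) holds vacuously. ✓
v: successors {x, y}; []<>(p & q) there: x:T, y:T. ✓
w: no successors, so [][]<>(p & q) holds vacuously. ✓
x: no successors, so [][]<>(p & q) holds vacuously. ✓
y: no successors, so [][]<>(p & q) holds vacuously. ✓
That's 6 of 7 worlds, so 6/7.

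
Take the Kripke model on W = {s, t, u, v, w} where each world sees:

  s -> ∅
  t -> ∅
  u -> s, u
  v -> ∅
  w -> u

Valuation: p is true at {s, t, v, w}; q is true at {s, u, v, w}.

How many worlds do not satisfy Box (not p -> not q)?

2

s: no successors, so Box (not p -> not q) holds vacuously. ✓
t: no successors, so Box (not p -> not q) holds vacuously. ✓
u: successors {s, u}; not p -> not q there: s:T, u:F. ✗
v: no successors, so Box (not p -> not q) holds vacuously. ✓
w: successors {u}; not p -> not q there: u:F. ✗
Satisfying worlds: {s, t, v}.
So Box (not p -> not q) fails at the other 2 worlds.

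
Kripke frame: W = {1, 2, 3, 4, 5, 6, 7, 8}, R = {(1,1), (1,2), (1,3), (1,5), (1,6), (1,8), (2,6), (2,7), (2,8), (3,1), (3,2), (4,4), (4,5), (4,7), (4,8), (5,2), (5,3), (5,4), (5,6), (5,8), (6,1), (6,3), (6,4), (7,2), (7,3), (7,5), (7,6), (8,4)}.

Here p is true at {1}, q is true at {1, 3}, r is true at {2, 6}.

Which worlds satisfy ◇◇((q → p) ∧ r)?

1: successors {1, 2, 3, 5, 6, 8}; ◇((q → p) ∧ r) there: 1:T, 2:T, 3:T, 5:T, 6:F, 8:F. ✓
2: successors {6, 7, 8}; ◇((q → p) ∧ r) there: 6:F, 7:T, 8:F. ✓
3: successors {1, 2}; ◇((q → p) ∧ r) there: 1:T, 2:T. ✓
4: successors {4, 5, 7, 8}; ◇((q → p) ∧ r) there: 4:F, 5:T, 7:T, 8:F. ✓
5: successors {2, 3, 4, 6, 8}; ◇((q → p) ∧ r) there: 2:T, 3:T, 4:F, 6:F, 8:F. ✓
6: successors {1, 3, 4}; ◇((q → p) ∧ r) there: 1:T, 3:T, 4:F. ✓
7: successors {2, 3, 5, 6}; ◇((q → p) ∧ r) there: 2:T, 3:T, 5:T, 6:F. ✓
8: successors {4}; ◇((q → p) ∧ r) there: 4:F. ✗

{1, 2, 3, 4, 5, 6, 7}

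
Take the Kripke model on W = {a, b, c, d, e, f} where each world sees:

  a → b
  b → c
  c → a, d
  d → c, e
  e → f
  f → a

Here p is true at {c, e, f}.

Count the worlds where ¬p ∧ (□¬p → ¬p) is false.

3

a: ¬p is T, □¬p → ¬p is T. ✓
b: ¬p is T, □¬p → ¬p is T. ✓
c: ¬p is F, □¬p → ¬p is F. ✗
d: ¬p is T, □¬p → ¬p is T. ✓
e: ¬p is F, □¬p → ¬p is T. ✗
f: ¬p is F, □¬p → ¬p is F. ✗
Satisfying worlds: {a, b, d}.
So ¬p ∧ (□¬p → ¬p) fails at the other 3 worlds.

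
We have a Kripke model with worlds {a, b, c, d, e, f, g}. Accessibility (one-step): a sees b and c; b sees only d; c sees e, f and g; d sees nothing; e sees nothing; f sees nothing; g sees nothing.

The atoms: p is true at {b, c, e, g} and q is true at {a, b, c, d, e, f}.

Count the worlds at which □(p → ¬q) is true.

5

a: successors {b, c}; p → ¬q there: b:F, c:F. ✗
b: successors {d}; p → ¬q there: d:T. ✓
c: successors {e, f, g}; p → ¬q there: e:F, f:T, g:T. ✗
d: no successors, so □(p → ¬q) holds vacuously. ✓
e: no successors, so □(p → ¬q) holds vacuously. ✓
f: no successors, so □(p → ¬q) holds vacuously. ✓
g: no successors, so □(p → ¬q) holds vacuously. ✓
Satisfying worlds: {b, d, e, f, g}.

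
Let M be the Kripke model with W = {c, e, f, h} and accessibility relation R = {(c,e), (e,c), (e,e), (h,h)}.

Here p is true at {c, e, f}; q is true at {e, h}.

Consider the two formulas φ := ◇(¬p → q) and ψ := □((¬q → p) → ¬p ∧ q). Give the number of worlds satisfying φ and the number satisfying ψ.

For ◇(¬p → q):
c: successors {e}; ¬p → q there: e:T. ✓
e: successors {c, e}; ¬p → q there: c:T, e:T. ✓
f: no successors, so ◇(¬p → q) fails. ✗
h: successors {h}; ¬p → q there: h:T. ✓
— 3 worlds.
For □((¬q → p) → ¬p ∧ q):
c: successors {e}; (¬q → p) → ¬p ∧ q there: e:F. ✗
e: successors {c, e}; (¬q → p) → ¬p ∧ q there: c:F, e:F. ✗
f: no successors, so □((¬q → p) → ¬p ∧ q) holds vacuously. ✓
h: successors {h}; (¬q → p) → ¬p ∧ q there: h:T. ✓
— 2 worlds.

3 and 2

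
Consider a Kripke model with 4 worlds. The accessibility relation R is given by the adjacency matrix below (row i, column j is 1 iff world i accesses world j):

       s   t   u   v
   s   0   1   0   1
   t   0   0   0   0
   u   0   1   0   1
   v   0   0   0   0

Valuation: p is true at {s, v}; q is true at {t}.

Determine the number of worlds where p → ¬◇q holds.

3

s: p is T, ¬◇q is F. ✗
t: p is F, ¬◇q is T. ✓
u: p is F, ¬◇q is F. ✓
v: p is T, ¬◇q is T. ✓
Satisfying worlds: {t, u, v}.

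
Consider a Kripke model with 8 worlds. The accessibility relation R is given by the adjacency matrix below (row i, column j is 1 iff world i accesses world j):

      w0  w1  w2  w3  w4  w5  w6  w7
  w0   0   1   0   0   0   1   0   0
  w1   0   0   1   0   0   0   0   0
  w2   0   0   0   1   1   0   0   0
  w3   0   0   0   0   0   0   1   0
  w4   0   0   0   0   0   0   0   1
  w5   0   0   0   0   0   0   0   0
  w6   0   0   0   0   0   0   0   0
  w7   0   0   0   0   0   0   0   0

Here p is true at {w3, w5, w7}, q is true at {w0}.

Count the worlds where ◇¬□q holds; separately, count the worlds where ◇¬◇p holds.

For ◇¬□q:
w0: successors {w1, w5}; ¬□q there: w1:T, w5:F. ✓
w1: successors {w2}; ¬□q there: w2:T. ✓
w2: successors {w3, w4}; ¬□q there: w3:T, w4:T. ✓
w3: successors {w6}; ¬□q there: w6:F. ✗
w4: successors {w7}; ¬□q there: w7:F. ✗
w5: no successors, so ◇¬□q fails. ✗
w6: no successors, so ◇¬□q fails. ✗
w7: no successors, so ◇¬□q fails. ✗
— 3 worlds.
For ◇¬◇p:
w0: successors {w1, w5}; ¬◇p there: w1:T, w5:T. ✓
w1: successors {w2}; ¬◇p there: w2:F. ✗
w2: successors {w3, w4}; ¬◇p there: w3:T, w4:F. ✓
w3: successors {w6}; ¬◇p there: w6:T. ✓
w4: successors {w7}; ¬◇p there: w7:T. ✓
w5: no successors, so ◇¬◇p fails. ✗
w6: no successors, so ◇¬◇p fails. ✗
w7: no successors, so ◇¬◇p fails. ✗
— 4 worlds.

3 and 4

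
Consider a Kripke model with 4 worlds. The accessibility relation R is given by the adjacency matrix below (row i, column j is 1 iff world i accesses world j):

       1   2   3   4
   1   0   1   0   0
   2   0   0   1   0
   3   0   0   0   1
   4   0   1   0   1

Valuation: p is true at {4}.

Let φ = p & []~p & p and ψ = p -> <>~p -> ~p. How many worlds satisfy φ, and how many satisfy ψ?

0 and 3

For p & []~p & p:
1: p is F, []~p & p is F. ✗
2: p is F, []~p & p is F. ✗
3: p is F, []~p & p is F. ✗
4: p is T, []~p & p is F. ✗
— 0 worlds.
For p -> <>~p -> ~p:
1: p is F, <>~p -> ~p is T. ✓
2: p is F, <>~p -> ~p is T. ✓
3: p is F, <>~p -> ~p is T. ✓
4: p is T, <>~p -> ~p is F. ✗
— 3 worlds.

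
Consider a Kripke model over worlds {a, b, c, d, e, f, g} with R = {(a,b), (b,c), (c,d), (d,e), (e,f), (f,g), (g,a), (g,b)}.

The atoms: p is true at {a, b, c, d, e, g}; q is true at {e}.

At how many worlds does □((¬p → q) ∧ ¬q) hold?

a: successors {b}; (¬p → q) ∧ ¬q there: b:T. ✓
b: successors {c}; (¬p → q) ∧ ¬q there: c:T. ✓
c: successors {d}; (¬p → q) ∧ ¬q there: d:T. ✓
d: successors {e}; (¬p → q) ∧ ¬q there: e:F. ✗
e: successors {f}; (¬p → q) ∧ ¬q there: f:F. ✗
f: successors {g}; (¬p → q) ∧ ¬q there: g:T. ✓
g: successors {a, b}; (¬p → q) ∧ ¬q there: a:T, b:T. ✓
Satisfying worlds: {a, b, c, f, g}.

5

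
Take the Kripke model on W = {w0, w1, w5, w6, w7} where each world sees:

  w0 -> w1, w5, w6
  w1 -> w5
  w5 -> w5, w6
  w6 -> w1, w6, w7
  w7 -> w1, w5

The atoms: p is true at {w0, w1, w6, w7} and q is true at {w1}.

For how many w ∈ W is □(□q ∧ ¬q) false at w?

5

w0: successors {w1, w5, w6}; □q ∧ ¬q there: w1:F, w5:F, w6:F. ✗
w1: successors {w5}; □q ∧ ¬q there: w5:F. ✗
w5: successors {w5, w6}; □q ∧ ¬q there: w5:F, w6:F. ✗
w6: successors {w1, w6, w7}; □q ∧ ¬q there: w1:F, w6:F, w7:F. ✗
w7: successors {w1, w5}; □q ∧ ¬q there: w1:F, w5:F. ✗
Satisfying worlds: ∅.
So □(□q ∧ ¬q) fails at the other 5 worlds.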